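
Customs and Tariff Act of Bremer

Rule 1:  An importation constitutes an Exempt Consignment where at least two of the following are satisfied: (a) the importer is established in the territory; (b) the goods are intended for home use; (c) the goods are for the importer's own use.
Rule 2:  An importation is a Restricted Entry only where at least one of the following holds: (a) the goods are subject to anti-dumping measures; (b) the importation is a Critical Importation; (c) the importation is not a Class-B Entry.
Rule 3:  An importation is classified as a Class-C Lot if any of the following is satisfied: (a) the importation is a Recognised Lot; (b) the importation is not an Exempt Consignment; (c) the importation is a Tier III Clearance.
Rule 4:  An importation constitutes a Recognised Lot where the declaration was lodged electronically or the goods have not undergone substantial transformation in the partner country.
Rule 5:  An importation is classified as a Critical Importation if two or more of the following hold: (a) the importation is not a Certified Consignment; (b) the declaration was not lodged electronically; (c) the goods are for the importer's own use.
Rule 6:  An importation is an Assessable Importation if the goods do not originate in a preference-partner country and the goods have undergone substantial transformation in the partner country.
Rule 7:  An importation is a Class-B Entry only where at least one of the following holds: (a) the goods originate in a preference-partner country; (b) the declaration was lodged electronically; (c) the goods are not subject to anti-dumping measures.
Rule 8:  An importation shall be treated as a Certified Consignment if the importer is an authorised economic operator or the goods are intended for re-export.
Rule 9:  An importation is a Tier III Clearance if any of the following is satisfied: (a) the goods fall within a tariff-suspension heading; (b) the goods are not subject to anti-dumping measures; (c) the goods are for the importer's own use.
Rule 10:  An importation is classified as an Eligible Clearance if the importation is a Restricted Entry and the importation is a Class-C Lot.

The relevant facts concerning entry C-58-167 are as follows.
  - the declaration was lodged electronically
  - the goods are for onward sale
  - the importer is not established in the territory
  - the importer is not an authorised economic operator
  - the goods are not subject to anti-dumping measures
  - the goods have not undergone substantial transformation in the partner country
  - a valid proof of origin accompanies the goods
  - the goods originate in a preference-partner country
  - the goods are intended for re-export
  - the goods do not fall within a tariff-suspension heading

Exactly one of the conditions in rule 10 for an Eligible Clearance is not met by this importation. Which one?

Restricted Entry

rule 8 — Certified Consignment: [the importer is an authorised economic operator? no] OR [the goods are intended for re-export? yes] → satisfied.
rule 5 — Critical Importation: not a Certified Consignment (rule 8)? no; the declaration was not lodged electronically? no; the goods are for the importer's own use? no — 0 of 3 hold (need ≥2) → not satisfied.
rule 7 — Class-B Entry: [the goods originate in a preference-partner country? yes] OR [the declaration was lodged electronically? yes] OR [the goods are not subject to anti-dumping measures? yes] → satisfied.
rule 2 — Restricted Entry: [the goods are subject to anti-dumping measures? no] OR [Critical Importation (rule 5)? no] OR [not a Class-B Entry (rule 7)? no] → not satisfied.
rule 4 — Recognised Lot: [the declaration was lodged electronically? yes] OR [the goods have not undergone substantial transformation in the partner country? yes] → satisfied.
rule 1 — Exempt Consignment: the importer is established in the territory? no; the goods are intended for home use? no; the goods are for the importer's own use? no — 0 of 3 hold (need ≥2) → not satisfied.
rule 9 — Tier III Clearance: [the goods fall within a tariff-suspension heading? no] OR [the goods are not subject to anti-dumping measures? yes] OR [the goods are for the importer's own use? no] → satisfied.
rule 3 — Class-C Lot: [Recognised Lot (rule 4)? yes] OR [not an Exempt Consignment (rule 1)? yes] OR [Tier III Clearance (rule 9)? yes] → satisfied.
rule 10 — Eligible Clearance: [Restricted Entry (rule 2)? no] AND [Class-C Lot (rule 3)? yes] → not satisfied.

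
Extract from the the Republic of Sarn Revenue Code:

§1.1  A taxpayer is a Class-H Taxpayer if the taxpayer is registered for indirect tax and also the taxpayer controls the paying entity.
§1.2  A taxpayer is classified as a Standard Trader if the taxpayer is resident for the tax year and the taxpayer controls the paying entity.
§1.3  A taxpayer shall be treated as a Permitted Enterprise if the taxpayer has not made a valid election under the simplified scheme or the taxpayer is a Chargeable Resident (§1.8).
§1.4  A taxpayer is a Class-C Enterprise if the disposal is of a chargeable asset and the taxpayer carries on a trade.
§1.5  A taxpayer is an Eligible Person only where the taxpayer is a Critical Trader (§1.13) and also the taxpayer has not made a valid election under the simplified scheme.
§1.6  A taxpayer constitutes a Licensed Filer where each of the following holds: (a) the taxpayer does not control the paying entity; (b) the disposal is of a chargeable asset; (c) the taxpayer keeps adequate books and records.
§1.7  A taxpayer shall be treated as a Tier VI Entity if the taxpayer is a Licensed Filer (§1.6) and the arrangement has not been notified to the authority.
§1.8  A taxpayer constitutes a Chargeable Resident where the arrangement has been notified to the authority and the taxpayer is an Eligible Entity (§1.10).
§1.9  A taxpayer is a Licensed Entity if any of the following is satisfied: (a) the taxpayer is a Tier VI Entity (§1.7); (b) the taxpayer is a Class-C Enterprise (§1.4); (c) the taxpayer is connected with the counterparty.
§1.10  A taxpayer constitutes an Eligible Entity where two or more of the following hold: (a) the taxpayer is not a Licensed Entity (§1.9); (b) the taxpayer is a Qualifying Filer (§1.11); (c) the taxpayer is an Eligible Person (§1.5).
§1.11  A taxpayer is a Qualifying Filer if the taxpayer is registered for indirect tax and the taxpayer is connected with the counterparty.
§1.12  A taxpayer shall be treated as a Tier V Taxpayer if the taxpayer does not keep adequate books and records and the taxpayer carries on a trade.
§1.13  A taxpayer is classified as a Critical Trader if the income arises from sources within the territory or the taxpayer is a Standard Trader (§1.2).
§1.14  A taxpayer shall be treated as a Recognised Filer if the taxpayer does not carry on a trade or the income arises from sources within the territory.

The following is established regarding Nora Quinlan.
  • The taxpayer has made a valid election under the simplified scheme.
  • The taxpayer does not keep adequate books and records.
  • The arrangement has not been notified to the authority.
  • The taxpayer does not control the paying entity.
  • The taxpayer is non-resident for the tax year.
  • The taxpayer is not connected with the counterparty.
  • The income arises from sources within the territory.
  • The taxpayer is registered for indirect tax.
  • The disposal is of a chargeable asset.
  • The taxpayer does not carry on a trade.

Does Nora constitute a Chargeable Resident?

Under §1.6: the taxpayer does not control the paying entity? yes; and the disposal is of a chargeable asset? yes; and the taxpayer keeps adequate books and records? no. So the taxpayer is not a Licensed Filer.
Under §1.7: Licensed Filer (§1.6)? no; and the arrangement has not been notified to the authority? yes. So the taxpayer is not a Tier VI Entity.
Under §1.4: the disposal is of a chargeable asset? yes; and the taxpayer carries on a trade? no. So the taxpayer is not a Class-C Enterprise.
Under §1.9: Tier VI Entity (§1.7)? no; or Class-C Enterprise (§1.4)? no; or the taxpayer is connected with the counterparty? no. So the taxpayer is not a Licensed Entity.
Under §1.11: the taxpayer is registered for indirect tax? yes; and the taxpayer is connected with the counterparty? no. So the taxpayer is not a Qualifying Filer.
Under §1.2: the taxpayer is resident for the tax year? no; and the taxpayer controls the paying entity? no. So the taxpayer is not a Standard Trader.
Under §1.13: the income arises from sources within the territory? yes; or Standard Trader (§1.2)? no. So the taxpayer is a Critical Trader.
Under §1.5: Critical Trader (§1.13)? yes; and the taxpayer has not made a valid election under the simplified scheme? no. So the taxpayer is not an Eligible Person.
Under §1.10: not a Licensed Entity (§1.9)? yes; Qualifying Filer (§1.11)? no; Eligible Person (§1.5)? no — 1 of 3 hold (need ≥2) → not satisfied.
Under §1.8: the arrangement has been notified to the authority? no; and Eligible Entity (§1.10)? no. So the taxpayer is not a Chargeable Resident.

No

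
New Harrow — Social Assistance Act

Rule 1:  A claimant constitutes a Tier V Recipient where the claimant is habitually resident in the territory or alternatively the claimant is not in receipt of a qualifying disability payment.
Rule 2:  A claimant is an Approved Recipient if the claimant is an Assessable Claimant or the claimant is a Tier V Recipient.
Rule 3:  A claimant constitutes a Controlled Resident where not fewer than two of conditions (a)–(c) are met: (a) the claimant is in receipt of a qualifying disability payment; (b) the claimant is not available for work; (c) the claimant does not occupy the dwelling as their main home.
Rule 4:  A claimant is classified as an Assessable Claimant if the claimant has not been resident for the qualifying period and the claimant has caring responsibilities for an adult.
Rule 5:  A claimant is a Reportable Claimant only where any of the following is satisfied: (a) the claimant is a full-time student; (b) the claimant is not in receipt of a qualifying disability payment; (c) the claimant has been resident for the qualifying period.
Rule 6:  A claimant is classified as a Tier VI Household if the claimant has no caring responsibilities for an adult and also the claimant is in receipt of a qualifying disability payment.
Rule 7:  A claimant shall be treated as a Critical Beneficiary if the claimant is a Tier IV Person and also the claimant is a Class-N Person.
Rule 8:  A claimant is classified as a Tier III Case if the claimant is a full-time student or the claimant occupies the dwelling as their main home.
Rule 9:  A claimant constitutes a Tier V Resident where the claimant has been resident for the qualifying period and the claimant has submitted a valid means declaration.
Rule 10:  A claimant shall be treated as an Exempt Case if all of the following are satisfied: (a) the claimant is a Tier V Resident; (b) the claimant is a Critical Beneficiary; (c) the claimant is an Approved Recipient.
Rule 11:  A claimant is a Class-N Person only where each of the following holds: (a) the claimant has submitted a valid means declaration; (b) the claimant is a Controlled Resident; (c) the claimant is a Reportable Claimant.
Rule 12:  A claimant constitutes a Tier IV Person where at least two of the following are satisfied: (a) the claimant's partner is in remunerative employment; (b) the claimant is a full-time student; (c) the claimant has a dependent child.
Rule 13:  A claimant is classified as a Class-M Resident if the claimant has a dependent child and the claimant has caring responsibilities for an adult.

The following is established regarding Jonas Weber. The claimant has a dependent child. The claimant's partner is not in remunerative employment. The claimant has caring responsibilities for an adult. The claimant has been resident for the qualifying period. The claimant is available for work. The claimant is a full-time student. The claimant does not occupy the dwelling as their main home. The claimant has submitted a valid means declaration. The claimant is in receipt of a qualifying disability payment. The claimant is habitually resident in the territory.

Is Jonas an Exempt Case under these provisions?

rule 9 — Tier V Resident: [the claimant has been resident for the qualifying period? yes] AND [the claimant has submitted a valid means declaration? yes] → satisfied.
rule 12 — Tier IV Person: the claimant's partner is in remunerative employment? no; the claimant is a full-time student? yes; the claimant has a dependent child? yes — 2 of 3 hold (need ≥2) → satisfied.
rule 3 — Controlled Resident: the claimant is in receipt of a qualifying disability payment? yes; the claimant is not available for work? no; the claimant does not occupy the dwelling as their main home? yes — 2 of 3 hold (need ≥2) → satisfied.
rule 5 — Reportable Claimant: [the claimant is a full-time student? yes] OR [the claimant is not in receipt of a qualifying disability payment? no] OR [the claimant has been resident for the qualifying period? yes] → satisfied.
rule 11 — Class-N Person: [the claimant has submitted a valid means declaration? yes] AND [Controlled Resident (rule 3)? yes] AND [Reportable Claimant (rule 5)? yes] → satisfied.
rule 7 — Critical Beneficiary: [Tier IV Person (rule 12)? yes] AND [Class-N Person (rule 11)? yes] → satisfied.
rule 4 — Assessable Claimant: [the claimant has not been resident for the qualifying period? no] AND [the claimant has caring responsibilities for an adult? yes] → not satisfied.
rule 1 — Tier V Recipient: [the claimant is habitually resident in the territory? yes] OR [the claimant is not in receipt of a qualifying disability payment? no] → satisfied.
rule 2 — Approved Recipient: [Assessable Claimant (rule 4)? no] OR [Tier V Recipient (rule 1)? yes] → satisfied.
rule 10 — Exempt Case: [Tier V Resident (rule 9)? yes] AND [Critical Beneficiary (rule 7)? yes] AND [Approved Recipient (rule 2)? yes] → satisfied.

Yes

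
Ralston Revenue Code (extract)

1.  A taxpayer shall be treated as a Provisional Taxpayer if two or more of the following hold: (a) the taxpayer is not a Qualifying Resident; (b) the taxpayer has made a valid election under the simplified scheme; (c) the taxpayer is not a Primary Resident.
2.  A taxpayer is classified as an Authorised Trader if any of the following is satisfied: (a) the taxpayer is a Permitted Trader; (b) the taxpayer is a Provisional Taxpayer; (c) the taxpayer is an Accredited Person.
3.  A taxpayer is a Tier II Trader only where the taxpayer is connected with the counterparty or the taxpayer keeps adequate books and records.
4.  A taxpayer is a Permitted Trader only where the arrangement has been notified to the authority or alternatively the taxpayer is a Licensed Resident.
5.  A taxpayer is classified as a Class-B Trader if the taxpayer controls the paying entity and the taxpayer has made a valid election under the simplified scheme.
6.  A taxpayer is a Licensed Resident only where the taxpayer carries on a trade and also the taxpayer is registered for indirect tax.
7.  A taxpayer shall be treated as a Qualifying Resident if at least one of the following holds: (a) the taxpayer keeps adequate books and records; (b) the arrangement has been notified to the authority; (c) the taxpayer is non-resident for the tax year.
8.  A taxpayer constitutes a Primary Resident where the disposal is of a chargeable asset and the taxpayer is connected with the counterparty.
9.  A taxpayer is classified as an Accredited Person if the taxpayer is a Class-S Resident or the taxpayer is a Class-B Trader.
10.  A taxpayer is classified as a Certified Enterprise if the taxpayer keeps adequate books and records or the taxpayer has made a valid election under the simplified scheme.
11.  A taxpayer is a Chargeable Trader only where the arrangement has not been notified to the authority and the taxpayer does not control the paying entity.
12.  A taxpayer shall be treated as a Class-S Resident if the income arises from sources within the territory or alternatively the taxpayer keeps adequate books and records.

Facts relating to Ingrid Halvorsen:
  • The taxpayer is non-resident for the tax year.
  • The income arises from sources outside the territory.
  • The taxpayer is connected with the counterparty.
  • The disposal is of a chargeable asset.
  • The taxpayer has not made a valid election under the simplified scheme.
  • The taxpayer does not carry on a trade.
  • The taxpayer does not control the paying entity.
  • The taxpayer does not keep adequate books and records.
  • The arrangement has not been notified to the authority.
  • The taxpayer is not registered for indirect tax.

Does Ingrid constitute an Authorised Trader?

No

paragraph 6 — Licensed Resident: [the taxpayer carries on a trade? no] AND [the taxpayer is registered for indirect tax? no] → not satisfied.
paragraph 4 — Permitted Trader: [the arrangement has been notified to the authority? no] OR [Licensed Resident (paragraph 6)? no] → not satisfied.
paragraph 7 — Qualifying Resident: [the taxpayer keeps adequate books and records? no] OR [the arrangement has been notified to the authority? no] OR [the taxpayer is non-resident for the tax year? yes] → satisfied.
paragraph 8 — Primary Resident: [the disposal is of a chargeable asset? yes] AND [the taxpayer is connected with the counterparty? yes] → satisfied.
paragraph 1 — Provisional Taxpayer: not a Qualifying Resident (paragraph 7)? no; the taxpayer has made a valid election under the simplified scheme? no; not a Primary Resident (paragraph 8)? no — 0 of 3 hold (need ≥2) → not satisfied.
paragraph 12 — Class-S Resident: [the income arises from sources within the territory? no] OR [the taxpayer keeps adequate books and records? no] → not satisfied.
paragraph 5 — Class-B Trader: [the taxpayer controls the paying entity? no] AND [the taxpayer has made a valid election under the simplified scheme? no] → not satisfied.
paragraph 9 — Accredited Person: [Class-S Resident (paragraph 12)? no] OR [Class-B Trader (paragraph 5)? no] → not satisfied.
paragraph 2 — Authorised Trader: [Permitted Trader (paragraph 4)? no] OR [Provisional Taxpayer (paragraph 1)? no] OR [Accredited Person (paragraph 9)? no] → not satisfied.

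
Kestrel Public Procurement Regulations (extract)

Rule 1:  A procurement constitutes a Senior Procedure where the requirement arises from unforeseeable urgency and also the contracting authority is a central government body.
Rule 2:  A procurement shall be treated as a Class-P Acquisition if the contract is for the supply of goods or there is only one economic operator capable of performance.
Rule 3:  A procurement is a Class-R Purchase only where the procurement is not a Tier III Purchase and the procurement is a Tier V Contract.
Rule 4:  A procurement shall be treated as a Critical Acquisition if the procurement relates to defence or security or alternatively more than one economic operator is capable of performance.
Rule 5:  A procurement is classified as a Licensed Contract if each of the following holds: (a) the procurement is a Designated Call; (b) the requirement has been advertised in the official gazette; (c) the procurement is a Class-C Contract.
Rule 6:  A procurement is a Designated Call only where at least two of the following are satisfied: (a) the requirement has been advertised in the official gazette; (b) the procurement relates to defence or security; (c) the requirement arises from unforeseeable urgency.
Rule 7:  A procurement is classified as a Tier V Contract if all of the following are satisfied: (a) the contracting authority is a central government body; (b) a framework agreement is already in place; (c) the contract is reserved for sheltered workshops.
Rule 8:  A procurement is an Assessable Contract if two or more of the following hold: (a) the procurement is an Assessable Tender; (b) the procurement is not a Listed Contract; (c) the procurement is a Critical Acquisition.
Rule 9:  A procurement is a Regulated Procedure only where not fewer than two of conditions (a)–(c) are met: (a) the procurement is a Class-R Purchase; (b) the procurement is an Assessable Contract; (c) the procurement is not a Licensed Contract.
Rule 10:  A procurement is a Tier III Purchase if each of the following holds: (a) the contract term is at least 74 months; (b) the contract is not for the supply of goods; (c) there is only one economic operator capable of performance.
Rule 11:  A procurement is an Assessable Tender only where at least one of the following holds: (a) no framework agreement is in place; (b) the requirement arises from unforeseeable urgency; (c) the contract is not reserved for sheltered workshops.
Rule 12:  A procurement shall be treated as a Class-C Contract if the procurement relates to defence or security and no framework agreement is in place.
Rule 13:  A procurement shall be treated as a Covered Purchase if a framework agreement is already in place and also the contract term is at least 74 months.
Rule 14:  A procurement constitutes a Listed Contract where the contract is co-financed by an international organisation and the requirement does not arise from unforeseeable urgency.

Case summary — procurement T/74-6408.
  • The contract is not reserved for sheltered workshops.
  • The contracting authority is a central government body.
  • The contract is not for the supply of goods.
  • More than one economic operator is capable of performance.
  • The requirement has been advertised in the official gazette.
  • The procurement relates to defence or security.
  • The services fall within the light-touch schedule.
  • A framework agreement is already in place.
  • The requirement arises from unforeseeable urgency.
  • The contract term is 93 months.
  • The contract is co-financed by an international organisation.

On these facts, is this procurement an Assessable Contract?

rule 11 — Assessable Tender: [no framework agreement is in place? no] OR [the requirement arises from unforeseeable urgency? yes] OR [the contract is not reserved for sheltered workshops? yes] → satisfied.
rule 14 — Listed Contract: [the contract is co-financed by an international organisation? yes] AND [the requirement does not arise from unforeseeable urgency? no] → not satisfied.
rule 4 — Critical Acquisition: [the procurement relates to defence or security? yes] OR [more than one economic operator is capable of performance? yes] → satisfied.
rule 8 — Assessable Contract: Assessable Tender (rule 11)? yes; not a Listed Contract (rule 14)? yes; Critical Acquisition (rule 4)? yes — 3 of 3 hold (need ≥2) → satisfied.

Yes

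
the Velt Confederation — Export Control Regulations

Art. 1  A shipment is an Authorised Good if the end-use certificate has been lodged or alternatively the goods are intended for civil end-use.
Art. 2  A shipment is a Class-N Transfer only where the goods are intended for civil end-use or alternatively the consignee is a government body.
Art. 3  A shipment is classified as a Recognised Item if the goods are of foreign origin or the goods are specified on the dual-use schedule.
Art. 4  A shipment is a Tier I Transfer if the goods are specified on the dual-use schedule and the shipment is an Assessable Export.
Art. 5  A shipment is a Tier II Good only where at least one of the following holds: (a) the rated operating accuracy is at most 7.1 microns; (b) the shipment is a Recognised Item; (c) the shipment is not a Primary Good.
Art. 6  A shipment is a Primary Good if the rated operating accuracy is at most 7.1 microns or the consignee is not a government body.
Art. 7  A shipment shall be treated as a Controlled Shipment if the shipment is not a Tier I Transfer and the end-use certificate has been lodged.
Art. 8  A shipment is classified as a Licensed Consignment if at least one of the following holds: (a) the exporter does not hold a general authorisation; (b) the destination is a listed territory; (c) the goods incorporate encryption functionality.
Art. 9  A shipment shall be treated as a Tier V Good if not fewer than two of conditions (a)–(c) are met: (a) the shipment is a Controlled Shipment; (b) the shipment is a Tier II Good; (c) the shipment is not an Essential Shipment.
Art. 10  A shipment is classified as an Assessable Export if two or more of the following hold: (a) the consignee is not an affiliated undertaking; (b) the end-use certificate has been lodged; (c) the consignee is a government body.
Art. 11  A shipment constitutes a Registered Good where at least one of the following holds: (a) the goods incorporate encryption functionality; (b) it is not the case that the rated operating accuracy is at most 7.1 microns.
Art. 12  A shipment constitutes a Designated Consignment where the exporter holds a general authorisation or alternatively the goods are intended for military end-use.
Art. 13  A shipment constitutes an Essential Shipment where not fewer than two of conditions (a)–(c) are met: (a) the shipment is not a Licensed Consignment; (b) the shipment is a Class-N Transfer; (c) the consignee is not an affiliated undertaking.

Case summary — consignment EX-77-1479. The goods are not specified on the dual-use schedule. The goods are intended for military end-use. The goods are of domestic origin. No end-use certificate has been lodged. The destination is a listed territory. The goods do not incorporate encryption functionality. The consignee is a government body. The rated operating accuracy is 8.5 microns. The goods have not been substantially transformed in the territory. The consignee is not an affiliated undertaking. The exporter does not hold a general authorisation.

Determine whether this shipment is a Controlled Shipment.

article 10 — Assessable Export: the consignee is not an affiliated undertaking? yes; the end-use certificate has been lodged? no; the consignee is a government body? yes — 2 of 3 hold (need ≥2) → satisfied.
article 4 — Tier I Transfer: [the goods are specified on the dual-use schedule? no] AND [Assessable Export (article 10)? yes] → not satisfied.
article 7 — Controlled Shipment: [not a Tier I Transfer (article 4)? yes] AND [the end-use certificate has been lodged? no] → not satisfied.

No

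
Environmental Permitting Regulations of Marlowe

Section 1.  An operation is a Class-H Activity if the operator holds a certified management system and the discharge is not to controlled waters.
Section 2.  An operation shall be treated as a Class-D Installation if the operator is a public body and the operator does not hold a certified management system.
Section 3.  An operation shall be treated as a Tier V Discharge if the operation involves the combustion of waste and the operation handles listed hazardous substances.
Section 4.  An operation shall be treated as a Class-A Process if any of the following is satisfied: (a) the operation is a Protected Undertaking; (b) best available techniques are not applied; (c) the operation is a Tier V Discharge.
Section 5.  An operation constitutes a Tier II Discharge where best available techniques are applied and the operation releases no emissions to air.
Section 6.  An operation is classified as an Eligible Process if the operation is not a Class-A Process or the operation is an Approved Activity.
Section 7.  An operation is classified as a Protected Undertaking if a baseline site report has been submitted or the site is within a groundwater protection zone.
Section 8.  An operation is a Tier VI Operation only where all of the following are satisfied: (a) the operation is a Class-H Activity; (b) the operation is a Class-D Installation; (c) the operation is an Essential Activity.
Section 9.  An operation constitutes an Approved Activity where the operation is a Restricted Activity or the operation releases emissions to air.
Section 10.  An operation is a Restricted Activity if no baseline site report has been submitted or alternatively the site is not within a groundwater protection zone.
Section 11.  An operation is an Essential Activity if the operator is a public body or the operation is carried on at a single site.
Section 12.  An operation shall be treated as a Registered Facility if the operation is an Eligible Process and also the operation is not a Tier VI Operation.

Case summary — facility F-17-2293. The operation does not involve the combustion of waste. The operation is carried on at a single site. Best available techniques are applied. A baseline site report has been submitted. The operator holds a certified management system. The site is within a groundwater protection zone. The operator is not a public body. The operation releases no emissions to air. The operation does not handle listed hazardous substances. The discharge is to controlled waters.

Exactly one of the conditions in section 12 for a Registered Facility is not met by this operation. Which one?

section 7 — Protected Undertaking: [a baseline site report has been submitted? yes] OR [the site is within a groundwater protection zone? yes] → satisfied.
section 3 — Tier V Discharge: [the operation involves the combustion of waste? no] AND [the operation handles listed hazardous substances? no] → not satisfied.
section 4 — Class-A Process: [Protected Undertaking (section 7)? yes] OR [best available techniques are not applied? no] OR [Tier V Discharge (section 3)? no] → satisfied.
section 10 — Restricted Activity: [no baseline site report has been submitted? no] OR [the site is not within a groundwater protection zone? no] → not satisfied.
section 9 — Approved Activity: [Restricted Activity (section 10)? no] OR [the operation releases emissions to air? no] → not satisfied.
section 6 — Eligible Process: [not a Class-A Process (section 4)? no] OR [Approved Activity (section 9)? no] → not satisfied.
section 1 — Class-H Activity: [the operator holds a certified management system? yes] AND [the discharge is not to controlled waters? no] → not satisfied.
section 2 — Class-D Installation: [the operator is a public body? no] AND [the operator does not hold a certified management system? no] → not satisfied.
section 11 — Essential Activity: [the operator is a public body? no] OR [the operation is carried on at a single site? yes] → satisfied.
section 8 — Tier VI Operation: [Class-H Activity (section 1)? no] AND [Class-D Installation (section 2)? no] AND [Essential Activity (section 11)? yes] → not satisfied.
section 12 — Registered Facility: [Eligible Process (section 6)? no] AND [not a Tier VI Operation (section 8)? yes] → not satisfied.

Eligible Process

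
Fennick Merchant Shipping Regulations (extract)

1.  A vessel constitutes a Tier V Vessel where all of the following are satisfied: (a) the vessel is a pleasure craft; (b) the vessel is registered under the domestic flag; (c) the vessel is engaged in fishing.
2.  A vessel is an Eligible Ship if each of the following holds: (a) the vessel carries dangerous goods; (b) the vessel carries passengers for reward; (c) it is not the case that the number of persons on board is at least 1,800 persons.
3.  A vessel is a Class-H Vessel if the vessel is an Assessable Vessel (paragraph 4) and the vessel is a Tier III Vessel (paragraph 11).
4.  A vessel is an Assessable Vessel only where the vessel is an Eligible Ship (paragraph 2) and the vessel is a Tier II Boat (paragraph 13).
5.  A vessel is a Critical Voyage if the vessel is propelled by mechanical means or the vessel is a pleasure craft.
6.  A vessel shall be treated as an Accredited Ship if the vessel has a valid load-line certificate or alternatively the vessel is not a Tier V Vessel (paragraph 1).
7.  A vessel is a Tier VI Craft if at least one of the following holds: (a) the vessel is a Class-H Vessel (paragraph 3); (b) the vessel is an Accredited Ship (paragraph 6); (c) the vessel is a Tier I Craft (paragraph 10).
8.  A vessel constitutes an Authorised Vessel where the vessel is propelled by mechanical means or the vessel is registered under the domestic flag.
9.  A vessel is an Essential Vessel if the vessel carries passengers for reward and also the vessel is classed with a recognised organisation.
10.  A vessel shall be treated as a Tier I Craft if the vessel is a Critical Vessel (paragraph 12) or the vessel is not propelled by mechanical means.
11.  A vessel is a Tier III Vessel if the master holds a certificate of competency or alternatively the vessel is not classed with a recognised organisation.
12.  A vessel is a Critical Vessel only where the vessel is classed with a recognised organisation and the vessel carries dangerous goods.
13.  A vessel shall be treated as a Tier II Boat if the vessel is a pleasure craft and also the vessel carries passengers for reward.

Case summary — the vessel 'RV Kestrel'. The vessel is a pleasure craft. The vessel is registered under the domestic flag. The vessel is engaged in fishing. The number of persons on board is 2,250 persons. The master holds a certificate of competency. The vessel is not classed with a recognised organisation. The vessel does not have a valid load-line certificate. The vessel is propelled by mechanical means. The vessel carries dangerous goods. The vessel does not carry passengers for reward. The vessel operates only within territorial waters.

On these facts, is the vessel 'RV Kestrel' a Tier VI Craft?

Under paragraph 2: the vessel carries dangerous goods? yes; and the vessel carries passengers for reward? no; and number of persons on board: 2,250 persons ≥ 1,800 persons? yes, so negated condition no. So the vessel is not an Eligible Ship.
Under paragraph 13: the vessel is a pleasure craft? yes; and the vessel carries passengers for reward? no. So the vessel is not a Tier II Boat.
Under paragraph 4: Eligible Ship (paragraph 2)? no; and Tier II Boat (paragraph 13)? no. So the vessel is not an Assessable Vessel.
Under paragraph 11: the master holds a certificate of competency? yes; or the vessel is not classed with a recognised organisation? yes. So the vessel is a Tier III Vessel.
Under paragraph 3: Assessable Vessel (paragraph 4)? no; and Tier III Vessel (paragraph 11)? yes. So the vessel is not a Class-H Vessel.
Under paragraph 1: the vessel is a pleasure craft? yes; and the vessel is registered under the domestic flag? yes; and the vessel is engaged in fishing? yes. So the vessel is a Tier V Vessel.
Under paragraph 6: the vessel has a valid load-line certificate? no; or not a Tier V Vessel (paragraph 1)? no. So the vessel is not an Accredited Ship.
Under paragraph 12: the vessel is classed with a recognised organisation? no; and the vessel carries dangerous goods? yes. So the vessel is not a Critical Vessel.
Under paragraph 10: Critical Vessel (paragraph 12)? no; or the vessel is not propelled by mechanical means? no. So the vessel is not a Tier I Craft.
Under paragraph 7: Class-H Vessel (paragraph 3)? no; or Accredited Ship (paragraph 6)? no; or Tier I Craft (paragraph 10)? no. So the vessel is not a Tier VI Craft.

No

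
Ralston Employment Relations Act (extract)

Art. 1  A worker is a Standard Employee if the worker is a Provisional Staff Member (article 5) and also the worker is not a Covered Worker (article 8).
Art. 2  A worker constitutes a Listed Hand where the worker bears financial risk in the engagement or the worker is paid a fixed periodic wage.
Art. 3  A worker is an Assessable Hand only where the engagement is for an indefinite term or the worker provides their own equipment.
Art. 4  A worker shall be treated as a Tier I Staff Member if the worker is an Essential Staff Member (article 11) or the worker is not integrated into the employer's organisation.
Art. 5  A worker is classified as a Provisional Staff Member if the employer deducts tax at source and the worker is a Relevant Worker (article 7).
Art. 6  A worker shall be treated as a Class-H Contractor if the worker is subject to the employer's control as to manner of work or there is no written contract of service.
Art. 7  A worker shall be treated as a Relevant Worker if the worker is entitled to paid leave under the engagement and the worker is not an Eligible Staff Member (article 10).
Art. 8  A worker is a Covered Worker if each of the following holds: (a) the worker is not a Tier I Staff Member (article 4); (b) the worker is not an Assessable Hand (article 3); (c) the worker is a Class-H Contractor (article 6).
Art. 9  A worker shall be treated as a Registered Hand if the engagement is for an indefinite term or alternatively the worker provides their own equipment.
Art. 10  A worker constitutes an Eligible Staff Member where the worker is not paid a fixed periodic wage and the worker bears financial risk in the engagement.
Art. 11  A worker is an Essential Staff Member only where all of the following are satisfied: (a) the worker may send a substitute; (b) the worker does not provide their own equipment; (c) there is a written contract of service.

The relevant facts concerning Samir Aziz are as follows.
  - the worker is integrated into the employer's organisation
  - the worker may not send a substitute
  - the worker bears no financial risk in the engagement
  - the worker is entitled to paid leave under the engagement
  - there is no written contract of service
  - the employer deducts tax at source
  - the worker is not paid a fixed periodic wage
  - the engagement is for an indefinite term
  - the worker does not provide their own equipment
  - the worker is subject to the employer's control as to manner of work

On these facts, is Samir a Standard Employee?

Yes

article 10 — Eligible Staff Member: [the worker is not paid a fixed periodic wage? yes] AND [the worker bears financial risk in the engagement? no] → not satisfied.
article 7 — Relevant Worker: [the worker is entitled to paid leave under the engagement? yes] AND [not an Eligible Staff Member (article 10)? yes] → satisfied.
article 5 — Provisional Staff Member: [the employer deducts tax at source? yes] AND [Relevant Worker (article 7)? yes] → satisfied.
article 11 — Essential Staff Member: [the worker may send a substitute? no] AND [the worker does not provide their own equipment? yes] AND [there is a written contract of service? no] → not satisfied.
article 4 — Tier I Staff Member: [Essential Staff Member (article 11)? no] OR [the worker is not integrated into the employer's organisation? no] → not satisfied.
article 3 — Assessable Hand: [the engagement is for an indefinite term? yes] OR [the worker provides their own equipment? no] → satisfied.
article 6 — Class-H Contractor: [the worker is subject to the employer's control as to manner of work? yes] OR [there is no written contract of service? yes] → satisfied.
article 8 — Covered Worker: [not a Tier I Staff Member (article 4)? yes] AND [not an Assessable Hand (article 3)? no] AND [Class-H Contractor (article 6)? yes] → not satisfied.
article 1 — Standard Employee: [Provisional Staff Member (article 5)? yes] AND [not a Covered Worker (article 8)? yes] → satisfied.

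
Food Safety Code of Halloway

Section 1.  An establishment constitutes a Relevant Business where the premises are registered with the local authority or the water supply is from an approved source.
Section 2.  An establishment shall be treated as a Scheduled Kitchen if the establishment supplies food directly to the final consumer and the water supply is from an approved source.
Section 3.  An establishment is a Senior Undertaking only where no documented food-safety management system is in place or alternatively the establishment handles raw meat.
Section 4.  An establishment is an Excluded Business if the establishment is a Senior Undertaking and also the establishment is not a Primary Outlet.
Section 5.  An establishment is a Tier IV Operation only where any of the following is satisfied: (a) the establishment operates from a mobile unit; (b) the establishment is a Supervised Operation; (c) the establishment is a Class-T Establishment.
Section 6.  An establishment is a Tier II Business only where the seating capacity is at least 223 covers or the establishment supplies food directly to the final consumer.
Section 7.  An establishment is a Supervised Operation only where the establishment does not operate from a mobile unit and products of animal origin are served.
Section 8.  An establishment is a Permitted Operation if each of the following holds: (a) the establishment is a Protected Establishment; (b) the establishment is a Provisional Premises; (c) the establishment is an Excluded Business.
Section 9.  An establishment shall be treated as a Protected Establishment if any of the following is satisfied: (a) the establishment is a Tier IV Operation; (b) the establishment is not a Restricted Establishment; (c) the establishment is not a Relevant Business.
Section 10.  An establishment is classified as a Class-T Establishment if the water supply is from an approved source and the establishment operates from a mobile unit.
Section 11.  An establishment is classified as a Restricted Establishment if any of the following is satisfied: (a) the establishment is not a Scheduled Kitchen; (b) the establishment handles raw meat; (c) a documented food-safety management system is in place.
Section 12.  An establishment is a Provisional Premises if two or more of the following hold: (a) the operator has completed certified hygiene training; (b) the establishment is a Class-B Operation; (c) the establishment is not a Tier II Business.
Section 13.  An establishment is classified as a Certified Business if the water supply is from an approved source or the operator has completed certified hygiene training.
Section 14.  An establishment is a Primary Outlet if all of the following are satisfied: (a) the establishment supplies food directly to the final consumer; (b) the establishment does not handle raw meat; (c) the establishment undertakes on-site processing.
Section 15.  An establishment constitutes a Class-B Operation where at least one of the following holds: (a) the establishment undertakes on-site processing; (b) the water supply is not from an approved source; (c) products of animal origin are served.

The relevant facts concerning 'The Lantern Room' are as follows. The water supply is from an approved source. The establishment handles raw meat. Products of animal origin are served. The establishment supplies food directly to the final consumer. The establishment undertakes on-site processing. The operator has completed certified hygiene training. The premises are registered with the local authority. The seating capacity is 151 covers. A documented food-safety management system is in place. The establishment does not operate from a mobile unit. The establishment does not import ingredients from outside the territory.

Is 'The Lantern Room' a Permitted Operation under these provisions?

Under section 7: the establishment does not operate from a mobile unit? yes; and products of animal origin are served? yes. So the establishment is a Supervised Operation.
Under section 10: the water supply is from an approved source? yes; and the establishment operates from a mobile unit? no. So the establishment is not a Class-T Establishment.
Under section 5: the establishment operates from a mobile unit? no; or Supervised Operation (section 7)? yes; or Class-T Establishment (section 10)? no. So the establishment is a Tier IV Operation.
Under section 2: the establishment supplies food directly to the final consumer? yes; and the water supply is from an approved source? yes. So the establishment is a Scheduled Kitchen.
Under section 11: not a Scheduled Kitchen (section 2)? no; or the establishment handles raw meat? yes; or a documented food-safety management system is in place? yes. So the establishment is a Restricted Establishment.
Under section 1: the premises are registered with the local authority? yes; or the water supply is from an approved source? yes. So the establishment is a Relevant Business.
Under section 9: Tier IV Operation (section 5)? yes; or not a Restricted Establishment (section 11)? no; or not a Relevant Business (section 1)? no. So the establishment is a Protected Establishment.
Under section 15: the establishment undertakes on-site processing? yes; or the water supply is not from an approved source? no; or products of animal origin are served? yes. So the establishment is a Class-B Operation.
Under section 6: seating capacity: 151 covers ≥ 223 covers? no; or the establishment supplies food directly to the final consumer? yes. So the establishment is a Tier II Business.
Under section 12: the operator has completed certified hygiene training? yes; Class-B Operation (section 15)? yes; not a Tier II Business (section 6)? no — 2 of 3 hold (need ≥2) → satisfied.
Under section 3: no documented food-safety management system is in place? no; or the establishment handles raw meat? yes. So the establishment is a Senior Undertaking.
Under section 14: the establishment supplies food directly to the final consumer? yes; and the establishment does not handle raw meat? no; and the establishment undertakes on-site processing? yes. So the establishment is not a Primary Outlet.
Under section 4: Senior Undertaking (section 3)? yes; and not a Primary Outlet (section 14)? yes. So the establishment is an Excluded Business.
Under section 8: Protected Establishment (section 9)? yes; and Provisional Premises (section 12)? yes; and Excluded Business (section 4)? yes. So the establishment is a Permitted Operation.

Yes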